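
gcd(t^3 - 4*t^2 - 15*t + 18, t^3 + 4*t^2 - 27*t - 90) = t + 3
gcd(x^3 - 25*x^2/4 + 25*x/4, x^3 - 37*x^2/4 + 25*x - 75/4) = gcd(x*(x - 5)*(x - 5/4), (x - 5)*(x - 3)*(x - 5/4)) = x^2 - 25*x/4 + 25/4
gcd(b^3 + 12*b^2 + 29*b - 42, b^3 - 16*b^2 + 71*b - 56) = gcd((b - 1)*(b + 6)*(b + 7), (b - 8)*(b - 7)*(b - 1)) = b - 1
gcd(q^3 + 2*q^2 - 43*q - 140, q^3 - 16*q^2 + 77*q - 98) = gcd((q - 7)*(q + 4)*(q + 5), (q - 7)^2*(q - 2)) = q - 7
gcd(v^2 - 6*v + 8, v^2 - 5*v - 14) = 1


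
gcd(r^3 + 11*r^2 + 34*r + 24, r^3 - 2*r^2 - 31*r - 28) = r^2 + 5*r + 4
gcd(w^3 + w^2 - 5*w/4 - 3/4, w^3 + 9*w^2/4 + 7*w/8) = w + 1/2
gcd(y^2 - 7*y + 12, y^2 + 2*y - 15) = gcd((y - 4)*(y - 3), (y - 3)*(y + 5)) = y - 3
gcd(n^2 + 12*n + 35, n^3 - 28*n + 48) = 1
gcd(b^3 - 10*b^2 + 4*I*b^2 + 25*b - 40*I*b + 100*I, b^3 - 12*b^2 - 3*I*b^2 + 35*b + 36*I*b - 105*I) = b - 5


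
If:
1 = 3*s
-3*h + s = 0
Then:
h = 1/9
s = 1/3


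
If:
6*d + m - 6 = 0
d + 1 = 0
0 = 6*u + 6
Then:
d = -1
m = 12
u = -1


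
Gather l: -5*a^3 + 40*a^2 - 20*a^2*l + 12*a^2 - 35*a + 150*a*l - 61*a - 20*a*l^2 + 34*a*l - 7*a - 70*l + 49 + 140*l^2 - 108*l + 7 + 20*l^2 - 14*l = -5*a^3 + 52*a^2 - 103*a + l^2*(160 - 20*a) + l*(-20*a^2 + 184*a - 192) + 56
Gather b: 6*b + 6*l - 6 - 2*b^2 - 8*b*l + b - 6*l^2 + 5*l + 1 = -2*b^2 + b*(7 - 8*l) - 6*l^2 + 11*l - 5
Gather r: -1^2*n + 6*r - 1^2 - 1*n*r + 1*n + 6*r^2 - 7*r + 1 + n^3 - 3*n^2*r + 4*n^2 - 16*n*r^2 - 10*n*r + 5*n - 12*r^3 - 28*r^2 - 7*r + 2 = n^3 + 4*n^2 + 5*n - 12*r^3 + r^2*(-16*n - 22) + r*(-3*n^2 - 11*n - 8) + 2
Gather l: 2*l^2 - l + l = 2*l^2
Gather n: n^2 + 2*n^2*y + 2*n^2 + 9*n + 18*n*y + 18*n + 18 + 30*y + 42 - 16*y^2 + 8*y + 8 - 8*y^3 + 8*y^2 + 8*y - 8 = n^2*(2*y + 3) + n*(18*y + 27) - 8*y^3 - 8*y^2 + 46*y + 60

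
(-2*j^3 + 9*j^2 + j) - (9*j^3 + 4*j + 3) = -11*j^3 + 9*j^2 - 3*j - 3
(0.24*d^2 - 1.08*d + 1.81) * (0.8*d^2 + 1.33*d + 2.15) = 0.192*d^4 - 0.5448*d^3 + 0.5276*d^2 + 0.0853000000000002*d + 3.8915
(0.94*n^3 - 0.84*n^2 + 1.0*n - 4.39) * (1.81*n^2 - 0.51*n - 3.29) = 1.7014*n^5 - 1.9998*n^4 - 0.8542*n^3 - 5.6923*n^2 - 1.0511*n + 14.4431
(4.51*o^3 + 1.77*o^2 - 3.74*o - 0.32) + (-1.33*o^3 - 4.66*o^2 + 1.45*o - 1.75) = 3.18*o^3 - 2.89*o^2 - 2.29*o - 2.07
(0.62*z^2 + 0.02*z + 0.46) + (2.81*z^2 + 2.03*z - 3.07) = 3.43*z^2 + 2.05*z - 2.61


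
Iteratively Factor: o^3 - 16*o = (o - 4)*(o^2 + 4*o) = (o - 4)*(o + 4)*(o)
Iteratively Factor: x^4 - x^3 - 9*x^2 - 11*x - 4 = (x + 1)*(x^3 - 2*x^2 - 7*x - 4) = (x - 4)*(x + 1)*(x^2 + 2*x + 1) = (x - 4)*(x + 1)^2*(x + 1)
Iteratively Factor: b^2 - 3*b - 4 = (b - 4)*(b + 1)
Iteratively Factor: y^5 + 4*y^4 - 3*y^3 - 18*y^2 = (y)*(y^4 + 4*y^3 - 3*y^2 - 18*y) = y^2*(y^3 + 4*y^2 - 3*y - 18) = y^2*(y - 2)*(y^2 + 6*y + 9) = y^2*(y - 2)*(y + 3)*(y + 3)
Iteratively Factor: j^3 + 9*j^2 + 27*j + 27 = (j + 3)*(j^2 + 6*j + 9) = (j + 3)^2*(j + 3)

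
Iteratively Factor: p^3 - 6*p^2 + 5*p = (p - 5)*(p^2 - p) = p*(p - 5)*(p - 1)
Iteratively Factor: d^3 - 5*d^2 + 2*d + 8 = (d - 4)*(d^2 - d - 2) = (d - 4)*(d + 1)*(d - 2)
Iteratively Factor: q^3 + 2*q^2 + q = (q + 1)*(q^2 + q) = (q + 1)^2*(q)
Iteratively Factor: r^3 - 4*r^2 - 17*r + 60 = (r - 3)*(r^2 - r - 20) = (r - 5)*(r - 3)*(r + 4)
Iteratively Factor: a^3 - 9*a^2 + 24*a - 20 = (a - 2)*(a^2 - 7*a + 10) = (a - 5)*(a - 2)*(a - 2)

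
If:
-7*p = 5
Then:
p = -5/7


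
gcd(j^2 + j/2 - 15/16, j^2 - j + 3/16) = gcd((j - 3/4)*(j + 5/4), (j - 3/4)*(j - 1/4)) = j - 3/4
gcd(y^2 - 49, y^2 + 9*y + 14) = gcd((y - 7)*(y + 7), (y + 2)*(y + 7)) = y + 7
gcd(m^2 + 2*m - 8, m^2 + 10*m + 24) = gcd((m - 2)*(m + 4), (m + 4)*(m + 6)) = m + 4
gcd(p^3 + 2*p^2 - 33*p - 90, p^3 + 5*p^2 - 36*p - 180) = p^2 - p - 30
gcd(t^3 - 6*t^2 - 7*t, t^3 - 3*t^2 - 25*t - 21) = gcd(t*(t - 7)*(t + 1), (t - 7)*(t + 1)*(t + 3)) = t^2 - 6*t - 7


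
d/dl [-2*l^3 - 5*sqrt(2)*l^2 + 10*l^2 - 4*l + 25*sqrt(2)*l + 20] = -6*l^2 - 10*sqrt(2)*l + 20*l - 4 + 25*sqrt(2)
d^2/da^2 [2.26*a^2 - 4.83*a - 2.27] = 4.52000000000000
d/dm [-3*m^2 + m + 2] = 1 - 6*m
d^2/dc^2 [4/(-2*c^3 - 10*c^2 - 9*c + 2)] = 8*(2*(3*c + 5)*(2*c^3 + 10*c^2 + 9*c - 2) - (6*c^2 + 20*c + 9)^2)/(2*c^3 + 10*c^2 + 9*c - 2)^3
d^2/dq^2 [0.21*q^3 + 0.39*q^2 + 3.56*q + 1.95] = 1.26*q + 0.78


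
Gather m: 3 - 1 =2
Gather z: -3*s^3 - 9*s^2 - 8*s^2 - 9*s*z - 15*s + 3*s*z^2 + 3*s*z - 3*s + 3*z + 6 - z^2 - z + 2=-3*s^3 - 17*s^2 - 18*s + z^2*(3*s - 1) + z*(2 - 6*s) + 8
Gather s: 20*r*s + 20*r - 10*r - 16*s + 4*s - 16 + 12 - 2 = 10*r + s*(20*r - 12) - 6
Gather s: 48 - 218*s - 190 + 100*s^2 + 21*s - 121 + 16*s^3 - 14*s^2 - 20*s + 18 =16*s^3 + 86*s^2 - 217*s - 245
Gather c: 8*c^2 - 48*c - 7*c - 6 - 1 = 8*c^2 - 55*c - 7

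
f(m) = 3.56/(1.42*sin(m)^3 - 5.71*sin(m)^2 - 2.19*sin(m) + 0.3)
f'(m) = 3.56*(-4.26*sin(m)^2*cos(m) + 11.42*sin(m)*cos(m) + 2.19*cos(m))/(1.42*sin(m)^3 - 5.71*sin(m)^2 - 2.19*sin(m) + 0.3)^2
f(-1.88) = -0.89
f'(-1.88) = 0.84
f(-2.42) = -3.08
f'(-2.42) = 14.47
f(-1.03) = -1.22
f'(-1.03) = -2.32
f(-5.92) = -3.14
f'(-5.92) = 14.75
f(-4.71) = -0.58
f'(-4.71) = -0.00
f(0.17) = -15.68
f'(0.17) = 272.21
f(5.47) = -2.14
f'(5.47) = -7.35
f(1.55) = -0.58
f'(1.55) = 0.02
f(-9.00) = 26.70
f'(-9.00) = 590.98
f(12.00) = -9.17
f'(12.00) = -102.92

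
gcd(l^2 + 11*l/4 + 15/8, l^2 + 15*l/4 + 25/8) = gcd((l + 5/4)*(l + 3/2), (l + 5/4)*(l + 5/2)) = l + 5/4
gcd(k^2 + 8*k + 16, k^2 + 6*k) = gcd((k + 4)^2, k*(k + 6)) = 1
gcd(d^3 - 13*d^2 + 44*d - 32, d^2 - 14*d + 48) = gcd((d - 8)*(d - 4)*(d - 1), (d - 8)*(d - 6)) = d - 8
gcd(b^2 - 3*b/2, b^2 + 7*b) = b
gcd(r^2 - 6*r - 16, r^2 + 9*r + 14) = r + 2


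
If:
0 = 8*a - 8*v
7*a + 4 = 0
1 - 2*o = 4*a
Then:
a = -4/7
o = 23/14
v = -4/7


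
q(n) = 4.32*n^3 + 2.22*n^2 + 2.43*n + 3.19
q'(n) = 12.96*n^2 + 4.44*n + 2.43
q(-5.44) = -639.80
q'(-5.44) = 361.81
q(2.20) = 65.28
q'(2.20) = 74.92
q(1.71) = 35.44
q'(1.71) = 47.92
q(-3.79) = -209.31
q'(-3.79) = 171.76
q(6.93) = 1564.40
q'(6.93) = 655.60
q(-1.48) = -9.55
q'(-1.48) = 24.25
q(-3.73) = -199.17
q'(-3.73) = 166.18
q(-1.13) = -2.95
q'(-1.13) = 13.96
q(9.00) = 3354.16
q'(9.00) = 1092.15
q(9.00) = 3354.16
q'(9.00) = 1092.15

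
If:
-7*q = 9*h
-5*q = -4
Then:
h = -28/45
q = 4/5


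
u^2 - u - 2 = (u - 2)*(u + 1)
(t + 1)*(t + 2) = t^2 + 3*t + 2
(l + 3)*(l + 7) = l^2 + 10*l + 21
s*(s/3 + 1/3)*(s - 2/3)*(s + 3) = s^4/3 + 10*s^3/9 + s^2/9 - 2*s/3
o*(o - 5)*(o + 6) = o^3 + o^2 - 30*o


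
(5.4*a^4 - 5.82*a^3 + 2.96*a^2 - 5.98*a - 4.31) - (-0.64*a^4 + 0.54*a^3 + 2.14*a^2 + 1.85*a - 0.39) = 6.04*a^4 - 6.36*a^3 + 0.82*a^2 - 7.83*a - 3.92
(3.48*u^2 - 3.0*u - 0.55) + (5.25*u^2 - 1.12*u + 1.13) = 8.73*u^2 - 4.12*u + 0.58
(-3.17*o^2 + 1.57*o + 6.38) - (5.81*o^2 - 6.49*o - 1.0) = -8.98*o^2 + 8.06*o + 7.38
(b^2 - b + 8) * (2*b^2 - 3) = 2*b^4 - 2*b^3 + 13*b^2 + 3*b - 24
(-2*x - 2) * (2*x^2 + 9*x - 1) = -4*x^3 - 22*x^2 - 16*x + 2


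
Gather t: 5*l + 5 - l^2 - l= -l^2 + 4*l + 5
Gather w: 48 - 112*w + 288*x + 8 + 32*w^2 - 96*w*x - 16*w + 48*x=32*w^2 + w*(-96*x - 128) + 336*x + 56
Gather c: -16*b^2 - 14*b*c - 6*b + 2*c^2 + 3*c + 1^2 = -16*b^2 - 6*b + 2*c^2 + c*(3 - 14*b) + 1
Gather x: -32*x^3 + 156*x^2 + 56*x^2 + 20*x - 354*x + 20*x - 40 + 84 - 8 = -32*x^3 + 212*x^2 - 314*x + 36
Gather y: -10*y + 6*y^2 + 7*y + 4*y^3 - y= 4*y^3 + 6*y^2 - 4*y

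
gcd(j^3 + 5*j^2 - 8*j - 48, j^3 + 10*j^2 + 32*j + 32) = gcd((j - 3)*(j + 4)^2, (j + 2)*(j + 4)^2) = j^2 + 8*j + 16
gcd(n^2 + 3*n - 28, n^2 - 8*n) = 1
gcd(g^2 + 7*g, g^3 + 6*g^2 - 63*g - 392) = g + 7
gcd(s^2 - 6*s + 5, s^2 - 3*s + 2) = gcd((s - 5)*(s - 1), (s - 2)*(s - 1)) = s - 1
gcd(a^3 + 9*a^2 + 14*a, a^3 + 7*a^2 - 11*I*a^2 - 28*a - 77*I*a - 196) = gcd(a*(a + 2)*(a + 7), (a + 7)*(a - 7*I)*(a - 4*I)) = a + 7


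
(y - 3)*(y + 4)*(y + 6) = y^3 + 7*y^2 - 6*y - 72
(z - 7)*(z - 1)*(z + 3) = z^3 - 5*z^2 - 17*z + 21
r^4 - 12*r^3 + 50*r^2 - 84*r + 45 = (r - 5)*(r - 3)^2*(r - 1)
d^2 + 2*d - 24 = (d - 4)*(d + 6)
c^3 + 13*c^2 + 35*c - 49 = (c - 1)*(c + 7)^2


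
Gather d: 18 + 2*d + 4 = 2*d + 22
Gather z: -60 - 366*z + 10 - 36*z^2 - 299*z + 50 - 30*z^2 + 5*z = -66*z^2 - 660*z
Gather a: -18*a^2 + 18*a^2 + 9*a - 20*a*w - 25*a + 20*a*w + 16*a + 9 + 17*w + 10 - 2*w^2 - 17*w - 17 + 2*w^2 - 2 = 0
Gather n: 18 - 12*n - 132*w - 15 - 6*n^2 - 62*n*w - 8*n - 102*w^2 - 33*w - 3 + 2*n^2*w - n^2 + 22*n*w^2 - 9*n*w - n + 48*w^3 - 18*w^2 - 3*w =n^2*(2*w - 7) + n*(22*w^2 - 71*w - 21) + 48*w^3 - 120*w^2 - 168*w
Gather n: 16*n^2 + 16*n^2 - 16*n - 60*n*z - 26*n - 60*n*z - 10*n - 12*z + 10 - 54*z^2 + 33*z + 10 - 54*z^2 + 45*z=32*n^2 + n*(-120*z - 52) - 108*z^2 + 66*z + 20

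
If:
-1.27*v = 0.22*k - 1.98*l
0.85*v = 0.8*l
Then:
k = 3.78977272727273*v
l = 1.0625*v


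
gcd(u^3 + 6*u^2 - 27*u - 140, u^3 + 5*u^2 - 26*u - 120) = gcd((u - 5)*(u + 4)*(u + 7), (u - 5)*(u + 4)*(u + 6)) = u^2 - u - 20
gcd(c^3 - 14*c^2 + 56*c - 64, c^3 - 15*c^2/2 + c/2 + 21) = c - 2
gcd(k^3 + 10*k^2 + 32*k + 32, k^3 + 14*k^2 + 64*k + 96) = k^2 + 8*k + 16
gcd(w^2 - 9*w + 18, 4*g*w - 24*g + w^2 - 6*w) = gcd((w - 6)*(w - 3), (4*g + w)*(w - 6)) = w - 6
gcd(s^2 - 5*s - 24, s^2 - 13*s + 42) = 1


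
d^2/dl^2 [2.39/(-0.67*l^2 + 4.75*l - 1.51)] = (2.145742*l^2 - 15.21235*l - 2.39*(1.34*l - 4.75)*(2.68*l - 9.5) + 4.835926)/(0.67*l^2 - 4.75*l + 1.51)^3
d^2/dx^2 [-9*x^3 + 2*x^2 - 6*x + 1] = 4 - 54*x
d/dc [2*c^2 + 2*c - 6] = 4*c + 2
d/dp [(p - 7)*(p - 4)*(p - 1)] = 3*p^2 - 24*p + 39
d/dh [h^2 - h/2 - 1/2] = 2*h - 1/2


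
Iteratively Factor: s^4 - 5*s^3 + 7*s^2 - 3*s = (s - 1)*(s^3 - 4*s^2 + 3*s) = (s - 1)^2*(s^2 - 3*s) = s*(s - 1)^2*(s - 3)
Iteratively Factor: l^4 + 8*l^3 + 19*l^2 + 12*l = (l + 1)*(l^3 + 7*l^2 + 12*l) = (l + 1)*(l + 3)*(l^2 + 4*l) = l*(l + 1)*(l + 3)*(l + 4)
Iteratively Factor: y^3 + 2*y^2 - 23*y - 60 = (y + 4)*(y^2 - 2*y - 15) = (y + 3)*(y + 4)*(y - 5)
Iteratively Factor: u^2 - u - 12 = (u + 3)*(u - 4)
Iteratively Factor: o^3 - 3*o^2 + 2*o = (o - 1)*(o^2 - 2*o) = (o - 2)*(o - 1)*(o)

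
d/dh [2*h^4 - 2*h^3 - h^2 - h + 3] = 8*h^3 - 6*h^2 - 2*h - 1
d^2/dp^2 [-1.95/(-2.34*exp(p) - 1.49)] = (10.67742*exp(p) - 6.79887)*exp(p)/(2.34*exp(p) + 1.49)^3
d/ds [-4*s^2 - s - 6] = -8*s - 1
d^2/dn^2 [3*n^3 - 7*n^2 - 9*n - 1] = 18*n - 14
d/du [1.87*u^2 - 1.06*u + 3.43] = 3.74*u - 1.06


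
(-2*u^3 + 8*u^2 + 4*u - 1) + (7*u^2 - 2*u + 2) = -2*u^3 + 15*u^2 + 2*u + 1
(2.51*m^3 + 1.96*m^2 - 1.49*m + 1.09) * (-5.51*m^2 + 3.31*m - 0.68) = -13.8301*m^5 - 2.4915*m^4 + 12.9907*m^3 - 12.2706*m^2 + 4.6211*m - 0.7412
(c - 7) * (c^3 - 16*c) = c^4 - 7*c^3 - 16*c^2 + 112*c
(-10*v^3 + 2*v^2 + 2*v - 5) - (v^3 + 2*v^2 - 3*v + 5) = -11*v^3 + 5*v - 10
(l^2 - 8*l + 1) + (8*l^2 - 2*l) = 9*l^2 - 10*l + 1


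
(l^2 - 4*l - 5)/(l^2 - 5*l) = (l + 1)/l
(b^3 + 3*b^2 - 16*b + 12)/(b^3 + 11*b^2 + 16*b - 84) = (b - 1)/(b + 7)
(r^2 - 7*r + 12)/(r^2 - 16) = (r - 3)/(r + 4)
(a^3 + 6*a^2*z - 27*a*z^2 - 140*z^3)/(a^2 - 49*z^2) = (-a^2 + a*z + 20*z^2)/(-a + 7*z)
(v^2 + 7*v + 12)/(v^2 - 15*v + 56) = (v^2 + 7*v + 12)/(v^2 - 15*v + 56)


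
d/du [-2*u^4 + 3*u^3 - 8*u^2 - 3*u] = -8*u^3 + 9*u^2 - 16*u - 3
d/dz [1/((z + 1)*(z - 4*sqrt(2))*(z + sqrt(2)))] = (-(z + 1)*(z - 4*sqrt(2)) - (z + 1)*(z + sqrt(2)) - (z - 4*sqrt(2))*(z + sqrt(2)))/((z + 1)^2*(z - 4*sqrt(2))^2*(z + sqrt(2))^2)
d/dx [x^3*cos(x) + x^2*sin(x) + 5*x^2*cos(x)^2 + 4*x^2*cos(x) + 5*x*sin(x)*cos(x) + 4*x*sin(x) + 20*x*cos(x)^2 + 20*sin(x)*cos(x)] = -x^3*sin(x) - 5*x^2*sin(2*x) + 4*sqrt(2)*x^2*cos(x + pi/4) + 2*x*sin(x) - 20*x*sin(2*x) + 12*x*cos(x) + 10*x*cos(2*x) + 5*x + 4*sin(x) + 5*sin(2*x)/2 + 30*cos(2*x) + 10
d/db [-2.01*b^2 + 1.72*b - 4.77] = 1.72 - 4.02*b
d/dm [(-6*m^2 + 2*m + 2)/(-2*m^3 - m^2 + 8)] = 2*(2*m*(3*m + 1)*(-3*m^2 + m + 1) + (6*m - 1)*(2*m^3 + m^2 - 8))/(2*m^3 + m^2 - 8)^2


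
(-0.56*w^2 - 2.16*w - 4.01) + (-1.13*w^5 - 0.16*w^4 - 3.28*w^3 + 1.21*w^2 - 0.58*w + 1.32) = -1.13*w^5 - 0.16*w^4 - 3.28*w^3 + 0.65*w^2 - 2.74*w - 2.69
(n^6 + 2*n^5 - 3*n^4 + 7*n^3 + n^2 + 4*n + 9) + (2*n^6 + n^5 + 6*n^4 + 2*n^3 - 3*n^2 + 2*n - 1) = 3*n^6 + 3*n^5 + 3*n^4 + 9*n^3 - 2*n^2 + 6*n + 8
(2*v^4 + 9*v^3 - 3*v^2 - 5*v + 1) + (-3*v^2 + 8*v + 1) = 2*v^4 + 9*v^3 - 6*v^2 + 3*v + 2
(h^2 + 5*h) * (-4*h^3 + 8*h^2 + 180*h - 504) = -4*h^5 - 12*h^4 + 220*h^3 + 396*h^2 - 2520*h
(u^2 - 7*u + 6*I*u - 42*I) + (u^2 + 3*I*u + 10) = 2*u^2 - 7*u + 9*I*u + 10 - 42*I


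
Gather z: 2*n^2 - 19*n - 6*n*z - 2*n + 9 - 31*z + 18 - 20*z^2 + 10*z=2*n^2 - 21*n - 20*z^2 + z*(-6*n - 21) + 27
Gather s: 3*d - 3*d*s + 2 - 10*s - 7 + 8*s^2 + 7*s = 3*d + 8*s^2 + s*(-3*d - 3) - 5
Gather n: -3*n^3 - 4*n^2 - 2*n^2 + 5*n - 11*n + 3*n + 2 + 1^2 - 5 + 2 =-3*n^3 - 6*n^2 - 3*n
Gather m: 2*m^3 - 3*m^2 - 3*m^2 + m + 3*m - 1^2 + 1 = 2*m^3 - 6*m^2 + 4*m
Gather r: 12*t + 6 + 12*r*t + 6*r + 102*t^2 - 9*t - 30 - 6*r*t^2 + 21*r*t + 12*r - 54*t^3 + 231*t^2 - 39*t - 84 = r*(-6*t^2 + 33*t + 18) - 54*t^3 + 333*t^2 - 36*t - 108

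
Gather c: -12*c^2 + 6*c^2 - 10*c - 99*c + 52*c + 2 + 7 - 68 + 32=-6*c^2 - 57*c - 27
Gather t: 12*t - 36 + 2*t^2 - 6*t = 2*t^2 + 6*t - 36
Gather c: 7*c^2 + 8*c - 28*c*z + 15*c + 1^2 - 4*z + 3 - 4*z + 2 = 7*c^2 + c*(23 - 28*z) - 8*z + 6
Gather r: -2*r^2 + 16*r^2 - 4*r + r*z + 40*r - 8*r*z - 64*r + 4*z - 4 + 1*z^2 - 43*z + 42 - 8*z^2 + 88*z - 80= 14*r^2 + r*(-7*z - 28) - 7*z^2 + 49*z - 42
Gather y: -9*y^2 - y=-9*y^2 - y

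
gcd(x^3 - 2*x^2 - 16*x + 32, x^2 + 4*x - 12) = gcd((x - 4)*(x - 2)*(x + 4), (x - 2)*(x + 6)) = x - 2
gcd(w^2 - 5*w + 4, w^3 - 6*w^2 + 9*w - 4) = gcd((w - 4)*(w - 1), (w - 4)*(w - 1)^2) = w^2 - 5*w + 4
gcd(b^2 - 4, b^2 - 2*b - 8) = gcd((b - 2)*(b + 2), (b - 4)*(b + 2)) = b + 2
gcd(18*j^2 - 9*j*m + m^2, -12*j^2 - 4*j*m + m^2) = 6*j - m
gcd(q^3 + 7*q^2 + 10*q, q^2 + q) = q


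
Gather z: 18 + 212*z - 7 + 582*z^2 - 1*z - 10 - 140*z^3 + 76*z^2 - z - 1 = -140*z^3 + 658*z^2 + 210*z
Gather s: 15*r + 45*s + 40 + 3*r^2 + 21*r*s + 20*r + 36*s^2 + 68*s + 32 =3*r^2 + 35*r + 36*s^2 + s*(21*r + 113) + 72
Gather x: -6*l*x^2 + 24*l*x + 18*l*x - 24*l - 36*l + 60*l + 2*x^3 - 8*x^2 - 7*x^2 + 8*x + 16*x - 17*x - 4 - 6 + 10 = 2*x^3 + x^2*(-6*l - 15) + x*(42*l + 7)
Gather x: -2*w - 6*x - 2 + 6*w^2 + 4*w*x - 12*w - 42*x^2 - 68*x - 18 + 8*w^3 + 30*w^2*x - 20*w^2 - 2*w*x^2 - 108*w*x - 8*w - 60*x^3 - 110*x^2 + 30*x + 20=8*w^3 - 14*w^2 - 22*w - 60*x^3 + x^2*(-2*w - 152) + x*(30*w^2 - 104*w - 44)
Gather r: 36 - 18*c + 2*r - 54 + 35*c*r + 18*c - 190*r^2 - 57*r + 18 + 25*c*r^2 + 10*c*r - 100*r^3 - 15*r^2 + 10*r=-100*r^3 + r^2*(25*c - 205) + r*(45*c - 45)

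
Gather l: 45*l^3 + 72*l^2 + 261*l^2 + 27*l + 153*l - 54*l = 45*l^3 + 333*l^2 + 126*l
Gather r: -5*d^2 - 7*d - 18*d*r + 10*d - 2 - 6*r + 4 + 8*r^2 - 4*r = -5*d^2 + 3*d + 8*r^2 + r*(-18*d - 10) + 2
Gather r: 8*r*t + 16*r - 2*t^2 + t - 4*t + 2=r*(8*t + 16) - 2*t^2 - 3*t + 2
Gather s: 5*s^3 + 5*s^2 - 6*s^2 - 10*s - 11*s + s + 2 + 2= 5*s^3 - s^2 - 20*s + 4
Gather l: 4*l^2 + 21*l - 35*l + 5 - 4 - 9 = 4*l^2 - 14*l - 8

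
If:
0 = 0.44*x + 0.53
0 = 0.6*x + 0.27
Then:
No Solution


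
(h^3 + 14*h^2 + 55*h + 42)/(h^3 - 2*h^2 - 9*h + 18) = (h^3 + 14*h^2 + 55*h + 42)/(h^3 - 2*h^2 - 9*h + 18)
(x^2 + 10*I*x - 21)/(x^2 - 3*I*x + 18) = (x + 7*I)/(x - 6*I)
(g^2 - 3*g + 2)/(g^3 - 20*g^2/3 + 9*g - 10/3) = 3*(g - 2)/(3*g^2 - 17*g + 10)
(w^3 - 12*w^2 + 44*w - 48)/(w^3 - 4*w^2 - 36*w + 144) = (w - 2)/(w + 6)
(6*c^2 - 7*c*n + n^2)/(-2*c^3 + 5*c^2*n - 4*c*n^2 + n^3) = (-6*c + n)/(2*c^2 - 3*c*n + n^2)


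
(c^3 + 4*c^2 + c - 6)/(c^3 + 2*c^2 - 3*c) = (c + 2)/c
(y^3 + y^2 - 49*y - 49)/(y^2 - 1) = (y^2 - 49)/(y - 1)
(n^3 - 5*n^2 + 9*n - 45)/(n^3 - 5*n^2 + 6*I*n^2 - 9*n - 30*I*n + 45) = (n - 3*I)/(n + 3*I)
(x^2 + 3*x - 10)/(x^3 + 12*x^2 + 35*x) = (x - 2)/(x*(x + 7))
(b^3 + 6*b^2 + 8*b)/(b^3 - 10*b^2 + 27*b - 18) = b*(b^2 + 6*b + 8)/(b^3 - 10*b^2 + 27*b - 18)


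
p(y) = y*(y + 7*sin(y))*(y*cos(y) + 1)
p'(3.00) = 10.28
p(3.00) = -23.57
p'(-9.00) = -158.24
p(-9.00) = 984.08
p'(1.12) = 13.03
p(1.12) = 12.37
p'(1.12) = 13.03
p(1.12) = 12.37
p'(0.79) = 16.90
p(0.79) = 7.08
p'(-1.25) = -15.80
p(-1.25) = 5.98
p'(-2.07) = -45.72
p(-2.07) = 33.86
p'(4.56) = -47.66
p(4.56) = -3.31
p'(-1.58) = -31.75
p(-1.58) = 13.75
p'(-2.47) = -26.67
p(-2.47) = 49.46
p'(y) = y*(y + 7*sin(y))*(-y*sin(y) + cos(y)) + y*(y*cos(y) + 1)*(7*cos(y) + 1) + (y + 7*sin(y))*(y*cos(y) + 1) = -y^3*sin(y) + 3*y^2*cos(y) + 7*y^2*cos(2*y) + 7*y*sin(2*y) + 7*y*cos(y) + 2*y + 7*sin(y)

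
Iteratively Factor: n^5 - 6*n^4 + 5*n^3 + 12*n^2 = (n - 3)*(n^4 - 3*n^3 - 4*n^2) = (n - 3)*(n + 1)*(n^3 - 4*n^2) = n*(n - 3)*(n + 1)*(n^2 - 4*n) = n*(n - 4)*(n - 3)*(n + 1)*(n)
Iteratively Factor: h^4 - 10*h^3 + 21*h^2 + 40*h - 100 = (h - 5)*(h^3 - 5*h^2 - 4*h + 20) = (h - 5)*(h - 2)*(h^2 - 3*h - 10) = (h - 5)^2*(h - 2)*(h + 2)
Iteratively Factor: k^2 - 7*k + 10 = (k - 5)*(k - 2)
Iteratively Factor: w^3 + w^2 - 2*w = (w + 2)*(w^2 - w) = (w - 1)*(w + 2)*(w)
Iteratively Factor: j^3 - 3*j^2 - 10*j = (j - 5)*(j^2 + 2*j) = j*(j - 5)*(j + 2)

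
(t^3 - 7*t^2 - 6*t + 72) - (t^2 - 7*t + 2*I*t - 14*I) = t^3 - 8*t^2 + t - 2*I*t + 72 + 14*I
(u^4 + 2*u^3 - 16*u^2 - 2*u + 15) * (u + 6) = u^5 + 8*u^4 - 4*u^3 - 98*u^2 + 3*u + 90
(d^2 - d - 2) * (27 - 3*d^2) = -3*d^4 + 3*d^3 + 33*d^2 - 27*d - 54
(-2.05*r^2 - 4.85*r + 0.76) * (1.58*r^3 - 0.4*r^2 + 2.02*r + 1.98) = -3.239*r^5 - 6.843*r^4 - 1.0002*r^3 - 14.16*r^2 - 8.0678*r + 1.5048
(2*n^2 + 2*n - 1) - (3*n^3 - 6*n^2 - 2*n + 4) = -3*n^3 + 8*n^2 + 4*n - 5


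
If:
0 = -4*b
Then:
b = 0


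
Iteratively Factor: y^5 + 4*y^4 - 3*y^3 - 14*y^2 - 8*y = (y)*(y^4 + 4*y^3 - 3*y^2 - 14*y - 8) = y*(y + 1)*(y^3 + 3*y^2 - 6*y - 8) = y*(y + 1)*(y + 4)*(y^2 - y - 2) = y*(y + 1)^2*(y + 4)*(y - 2)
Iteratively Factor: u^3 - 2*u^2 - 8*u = (u)*(u^2 - 2*u - 8) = u*(u + 2)*(u - 4)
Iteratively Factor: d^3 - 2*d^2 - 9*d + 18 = (d + 3)*(d^2 - 5*d + 6) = (d - 3)*(d + 3)*(d - 2)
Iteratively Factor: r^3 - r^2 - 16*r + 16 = (r + 4)*(r^2 - 5*r + 4) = (r - 1)*(r + 4)*(r - 4)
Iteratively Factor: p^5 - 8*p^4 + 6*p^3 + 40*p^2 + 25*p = (p - 5)*(p^4 - 3*p^3 - 9*p^2 - 5*p) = (p - 5)*(p + 1)*(p^3 - 4*p^2 - 5*p) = (p - 5)*(p + 1)^2*(p^2 - 5*p) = p*(p - 5)*(p + 1)^2*(p - 5)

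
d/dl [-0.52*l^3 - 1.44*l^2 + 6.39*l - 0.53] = -1.56*l^2 - 2.88*l + 6.39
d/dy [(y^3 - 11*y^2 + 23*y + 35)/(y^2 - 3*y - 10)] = (y^2 + 4*y - 5)/(y^2 + 4*y + 4)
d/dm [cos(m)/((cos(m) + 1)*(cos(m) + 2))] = (cos(m)^2 - 2)*sin(m)/((cos(m) + 1)^2*(cos(m) + 2)^2)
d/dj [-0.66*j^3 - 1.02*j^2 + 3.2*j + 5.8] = -1.98*j^2 - 2.04*j + 3.2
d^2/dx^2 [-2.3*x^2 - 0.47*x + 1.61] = -4.60000000000000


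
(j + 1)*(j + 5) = j^2 + 6*j + 5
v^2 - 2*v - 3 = (v - 3)*(v + 1)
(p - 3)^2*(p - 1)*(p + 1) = p^4 - 6*p^3 + 8*p^2 + 6*p - 9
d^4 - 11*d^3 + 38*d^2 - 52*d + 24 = (d - 6)*(d - 2)^2*(d - 1)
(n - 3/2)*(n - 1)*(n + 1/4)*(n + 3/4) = n^4 - 3*n^3/2 - 13*n^2/16 + 33*n/32 + 9/32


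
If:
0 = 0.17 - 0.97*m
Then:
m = 0.18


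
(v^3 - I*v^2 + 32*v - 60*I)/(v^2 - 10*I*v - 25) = (v^2 + 4*I*v + 12)/(v - 5*I)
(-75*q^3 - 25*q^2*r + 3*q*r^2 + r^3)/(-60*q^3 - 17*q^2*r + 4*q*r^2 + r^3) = (5*q - r)/(4*q - r)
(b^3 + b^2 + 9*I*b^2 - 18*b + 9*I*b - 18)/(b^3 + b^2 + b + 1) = (b^2 + 9*I*b - 18)/(b^2 + 1)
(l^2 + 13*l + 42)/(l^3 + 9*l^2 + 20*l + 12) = (l + 7)/(l^2 + 3*l + 2)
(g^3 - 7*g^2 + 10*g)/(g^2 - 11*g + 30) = g*(g - 2)/(g - 6)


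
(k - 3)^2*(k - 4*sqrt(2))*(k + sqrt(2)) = k^4 - 6*k^3 - 3*sqrt(2)*k^3 + k^2 + 18*sqrt(2)*k^2 - 27*sqrt(2)*k + 48*k - 72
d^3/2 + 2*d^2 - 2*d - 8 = (d/2 + 1)*(d - 2)*(d + 4)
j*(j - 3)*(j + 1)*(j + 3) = j^4 + j^3 - 9*j^2 - 9*j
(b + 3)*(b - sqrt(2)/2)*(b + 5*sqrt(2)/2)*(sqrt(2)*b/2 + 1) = sqrt(2)*b^4/2 + 3*sqrt(2)*b^3/2 + 3*b^3 + 3*sqrt(2)*b^2/4 + 9*b^2 - 5*b/2 + 9*sqrt(2)*b/4 - 15/2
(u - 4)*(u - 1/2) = u^2 - 9*u/2 + 2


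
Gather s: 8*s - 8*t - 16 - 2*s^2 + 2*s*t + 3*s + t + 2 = -2*s^2 + s*(2*t + 11) - 7*t - 14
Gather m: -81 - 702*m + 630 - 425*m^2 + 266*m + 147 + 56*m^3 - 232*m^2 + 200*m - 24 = 56*m^3 - 657*m^2 - 236*m + 672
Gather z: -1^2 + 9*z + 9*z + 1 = 18*z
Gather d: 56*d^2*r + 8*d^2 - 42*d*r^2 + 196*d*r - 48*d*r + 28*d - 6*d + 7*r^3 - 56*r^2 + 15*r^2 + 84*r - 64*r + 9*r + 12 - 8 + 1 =d^2*(56*r + 8) + d*(-42*r^2 + 148*r + 22) + 7*r^3 - 41*r^2 + 29*r + 5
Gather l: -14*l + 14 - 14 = -14*l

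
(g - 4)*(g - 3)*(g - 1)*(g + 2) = g^4 - 6*g^3 + 3*g^2 + 26*g - 24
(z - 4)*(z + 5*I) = z^2 - 4*z + 5*I*z - 20*I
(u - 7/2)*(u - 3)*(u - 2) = u^3 - 17*u^2/2 + 47*u/2 - 21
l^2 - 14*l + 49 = (l - 7)^2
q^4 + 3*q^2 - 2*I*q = q*(q - I)^2*(q + 2*I)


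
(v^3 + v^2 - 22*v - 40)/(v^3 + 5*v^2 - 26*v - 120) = (v + 2)/(v + 6)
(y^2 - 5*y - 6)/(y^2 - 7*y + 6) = (y + 1)/(y - 1)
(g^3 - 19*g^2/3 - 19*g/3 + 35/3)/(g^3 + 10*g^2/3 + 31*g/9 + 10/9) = 3*(g^2 - 8*g + 7)/(3*g^2 + 5*g + 2)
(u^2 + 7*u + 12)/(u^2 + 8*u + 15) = (u + 4)/(u + 5)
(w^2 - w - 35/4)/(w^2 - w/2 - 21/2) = (w + 5/2)/(w + 3)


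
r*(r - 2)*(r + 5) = r^3 + 3*r^2 - 10*r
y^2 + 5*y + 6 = (y + 2)*(y + 3)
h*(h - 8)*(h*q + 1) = h^3*q - 8*h^2*q + h^2 - 8*h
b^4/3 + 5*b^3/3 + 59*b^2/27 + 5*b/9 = b*(b/3 + 1)*(b + 1/3)*(b + 5/3)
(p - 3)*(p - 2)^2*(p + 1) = p^4 - 6*p^3 + 9*p^2 + 4*p - 12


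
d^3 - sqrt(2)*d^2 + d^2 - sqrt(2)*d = d*(d + 1)*(d - sqrt(2))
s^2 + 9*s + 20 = (s + 4)*(s + 5)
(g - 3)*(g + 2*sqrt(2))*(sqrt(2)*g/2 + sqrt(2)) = sqrt(2)*g^3/2 - sqrt(2)*g^2/2 + 2*g^2 - 3*sqrt(2)*g - 2*g - 12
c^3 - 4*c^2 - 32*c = c*(c - 8)*(c + 4)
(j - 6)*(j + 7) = j^2 + j - 42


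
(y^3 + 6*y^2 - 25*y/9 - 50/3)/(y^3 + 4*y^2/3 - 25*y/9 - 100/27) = 3*(y + 6)/(3*y + 4)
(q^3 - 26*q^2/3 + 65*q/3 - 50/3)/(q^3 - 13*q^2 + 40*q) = (3*q^2 - 11*q + 10)/(3*q*(q - 8))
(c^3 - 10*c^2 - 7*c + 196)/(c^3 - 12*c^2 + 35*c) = (c^2 - 3*c - 28)/(c*(c - 5))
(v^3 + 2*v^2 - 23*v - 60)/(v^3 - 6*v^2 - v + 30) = (v^2 + 7*v + 12)/(v^2 - v - 6)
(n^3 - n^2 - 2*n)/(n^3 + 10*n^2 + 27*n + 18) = n*(n - 2)/(n^2 + 9*n + 18)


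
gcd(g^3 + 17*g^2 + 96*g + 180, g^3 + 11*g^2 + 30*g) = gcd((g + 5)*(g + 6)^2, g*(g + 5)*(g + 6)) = g^2 + 11*g + 30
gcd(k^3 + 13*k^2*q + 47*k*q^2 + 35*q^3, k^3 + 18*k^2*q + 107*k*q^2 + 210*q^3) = k^2 + 12*k*q + 35*q^2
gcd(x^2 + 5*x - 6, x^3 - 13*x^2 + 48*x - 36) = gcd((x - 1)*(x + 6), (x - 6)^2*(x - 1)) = x - 1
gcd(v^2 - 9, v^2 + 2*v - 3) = v + 3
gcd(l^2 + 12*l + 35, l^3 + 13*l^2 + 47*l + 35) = l^2 + 12*l + 35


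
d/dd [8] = 0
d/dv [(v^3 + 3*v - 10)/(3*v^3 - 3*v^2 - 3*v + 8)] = 3*(-v^4 - 8*v^3 + 41*v^2 - 20*v - 2)/(9*v^6 - 18*v^5 - 9*v^4 + 66*v^3 - 39*v^2 - 48*v + 64)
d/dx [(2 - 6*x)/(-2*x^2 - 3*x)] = 2*(-6*x^2 + 4*x + 3)/(x^2*(4*x^2 + 12*x + 9))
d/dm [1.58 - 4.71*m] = -4.71000000000000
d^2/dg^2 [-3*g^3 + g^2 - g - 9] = 2 - 18*g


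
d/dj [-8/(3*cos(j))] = -8*sin(j)/(3*cos(j)^2)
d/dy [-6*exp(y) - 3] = -6*exp(y)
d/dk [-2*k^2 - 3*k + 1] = -4*k - 3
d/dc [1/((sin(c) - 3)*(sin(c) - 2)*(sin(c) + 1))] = (-3*sin(c)^2 + 8*sin(c) - 1)*cos(c)/((sin(c) - 3)^2*(sin(c) - 2)^2*(sin(c) + 1)^2)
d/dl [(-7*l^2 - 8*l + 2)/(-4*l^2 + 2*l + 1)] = 2*(-23*l^2 + l - 6)/(16*l^4 - 16*l^3 - 4*l^2 + 4*l + 1)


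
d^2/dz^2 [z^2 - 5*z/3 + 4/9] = 2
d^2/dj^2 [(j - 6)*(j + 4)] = 2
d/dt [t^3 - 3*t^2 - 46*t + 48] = 3*t^2 - 6*t - 46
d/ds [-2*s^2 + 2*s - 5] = 2 - 4*s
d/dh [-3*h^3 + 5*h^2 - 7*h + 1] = -9*h^2 + 10*h - 7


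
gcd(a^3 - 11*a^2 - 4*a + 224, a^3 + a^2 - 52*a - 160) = a^2 - 4*a - 32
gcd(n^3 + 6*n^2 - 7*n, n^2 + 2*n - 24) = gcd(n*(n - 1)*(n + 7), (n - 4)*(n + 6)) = 1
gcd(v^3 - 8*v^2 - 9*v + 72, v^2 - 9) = v^2 - 9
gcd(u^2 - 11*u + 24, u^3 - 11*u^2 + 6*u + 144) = u - 8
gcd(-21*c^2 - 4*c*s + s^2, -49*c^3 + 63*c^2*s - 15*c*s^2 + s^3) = -7*c + s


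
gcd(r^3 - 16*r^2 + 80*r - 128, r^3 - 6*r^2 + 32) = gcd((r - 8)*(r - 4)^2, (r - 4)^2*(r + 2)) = r^2 - 8*r + 16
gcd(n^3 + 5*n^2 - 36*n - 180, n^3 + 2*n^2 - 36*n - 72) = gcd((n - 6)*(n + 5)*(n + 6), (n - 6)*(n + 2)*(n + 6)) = n^2 - 36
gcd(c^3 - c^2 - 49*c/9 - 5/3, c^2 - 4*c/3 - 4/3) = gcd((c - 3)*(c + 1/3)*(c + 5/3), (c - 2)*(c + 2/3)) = 1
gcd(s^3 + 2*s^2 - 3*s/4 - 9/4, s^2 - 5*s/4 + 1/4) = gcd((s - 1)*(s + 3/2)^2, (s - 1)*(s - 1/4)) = s - 1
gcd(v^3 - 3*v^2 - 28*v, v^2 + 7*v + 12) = v + 4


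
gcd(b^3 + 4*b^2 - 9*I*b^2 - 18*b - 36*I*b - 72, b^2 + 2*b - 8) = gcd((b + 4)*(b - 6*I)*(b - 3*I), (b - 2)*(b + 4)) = b + 4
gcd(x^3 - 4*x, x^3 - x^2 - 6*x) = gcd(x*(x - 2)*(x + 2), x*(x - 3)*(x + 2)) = x^2 + 2*x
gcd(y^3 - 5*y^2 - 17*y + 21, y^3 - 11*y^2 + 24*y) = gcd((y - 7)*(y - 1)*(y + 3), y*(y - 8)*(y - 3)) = 1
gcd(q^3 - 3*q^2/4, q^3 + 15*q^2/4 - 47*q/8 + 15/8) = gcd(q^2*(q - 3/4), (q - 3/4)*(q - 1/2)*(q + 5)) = q - 3/4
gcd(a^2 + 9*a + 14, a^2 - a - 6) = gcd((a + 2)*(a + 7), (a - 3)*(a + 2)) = a + 2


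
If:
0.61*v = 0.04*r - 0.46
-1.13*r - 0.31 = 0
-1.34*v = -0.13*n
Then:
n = -7.96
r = -0.27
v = -0.77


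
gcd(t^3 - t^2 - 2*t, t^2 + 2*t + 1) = t + 1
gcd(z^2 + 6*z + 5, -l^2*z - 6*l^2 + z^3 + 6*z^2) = 1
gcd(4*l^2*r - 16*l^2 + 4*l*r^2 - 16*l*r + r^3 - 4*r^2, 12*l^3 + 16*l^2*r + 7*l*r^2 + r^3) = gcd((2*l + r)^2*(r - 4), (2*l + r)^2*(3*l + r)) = 4*l^2 + 4*l*r + r^2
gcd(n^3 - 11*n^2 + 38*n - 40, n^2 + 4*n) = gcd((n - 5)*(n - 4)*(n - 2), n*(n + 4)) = 1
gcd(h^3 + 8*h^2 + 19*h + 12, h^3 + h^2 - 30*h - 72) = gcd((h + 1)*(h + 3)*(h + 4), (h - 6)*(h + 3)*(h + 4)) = h^2 + 7*h + 12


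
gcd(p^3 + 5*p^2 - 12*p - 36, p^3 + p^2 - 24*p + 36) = p^2 + 3*p - 18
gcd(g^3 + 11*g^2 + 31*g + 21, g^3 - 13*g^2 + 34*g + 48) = g + 1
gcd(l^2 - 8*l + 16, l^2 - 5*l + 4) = l - 4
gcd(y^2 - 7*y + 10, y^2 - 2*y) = y - 2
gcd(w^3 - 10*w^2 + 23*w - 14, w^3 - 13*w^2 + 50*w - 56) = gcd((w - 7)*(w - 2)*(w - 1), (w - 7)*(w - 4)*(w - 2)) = w^2 - 9*w + 14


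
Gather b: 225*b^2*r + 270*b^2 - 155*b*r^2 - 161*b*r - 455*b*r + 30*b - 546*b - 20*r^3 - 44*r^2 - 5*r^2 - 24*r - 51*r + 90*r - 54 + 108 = b^2*(225*r + 270) + b*(-155*r^2 - 616*r - 516) - 20*r^3 - 49*r^2 + 15*r + 54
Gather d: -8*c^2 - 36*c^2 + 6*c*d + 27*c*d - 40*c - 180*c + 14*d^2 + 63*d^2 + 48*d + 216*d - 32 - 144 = -44*c^2 - 220*c + 77*d^2 + d*(33*c + 264) - 176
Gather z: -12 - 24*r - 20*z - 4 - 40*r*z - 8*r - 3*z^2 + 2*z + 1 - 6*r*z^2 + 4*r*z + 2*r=-30*r + z^2*(-6*r - 3) + z*(-36*r - 18) - 15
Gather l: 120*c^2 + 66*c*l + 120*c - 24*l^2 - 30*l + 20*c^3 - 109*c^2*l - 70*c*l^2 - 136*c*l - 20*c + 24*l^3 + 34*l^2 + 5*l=20*c^3 + 120*c^2 + 100*c + 24*l^3 + l^2*(10 - 70*c) + l*(-109*c^2 - 70*c - 25)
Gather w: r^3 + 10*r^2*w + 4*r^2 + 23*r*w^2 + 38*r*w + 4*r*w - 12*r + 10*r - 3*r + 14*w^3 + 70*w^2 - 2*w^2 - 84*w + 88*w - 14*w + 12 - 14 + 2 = r^3 + 4*r^2 - 5*r + 14*w^3 + w^2*(23*r + 68) + w*(10*r^2 + 42*r - 10)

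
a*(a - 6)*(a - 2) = a^3 - 8*a^2 + 12*a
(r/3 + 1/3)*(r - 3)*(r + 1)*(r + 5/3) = r^4/3 + 2*r^3/9 - 20*r^2/9 - 34*r/9 - 5/3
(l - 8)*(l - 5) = l^2 - 13*l + 40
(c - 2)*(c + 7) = c^2 + 5*c - 14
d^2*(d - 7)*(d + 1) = d^4 - 6*d^3 - 7*d^2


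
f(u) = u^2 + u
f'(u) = 2*u + 1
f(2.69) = 9.93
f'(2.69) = 6.38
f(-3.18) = 6.93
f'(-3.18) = -5.36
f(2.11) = 6.56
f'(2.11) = 5.22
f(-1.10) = 0.11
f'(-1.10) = -1.20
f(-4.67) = 17.14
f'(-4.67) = -8.34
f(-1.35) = 0.47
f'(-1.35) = -1.70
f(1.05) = 2.15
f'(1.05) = 3.10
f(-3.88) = 11.17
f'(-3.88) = -6.76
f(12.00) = 156.00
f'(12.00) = 25.00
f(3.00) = 12.00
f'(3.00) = 7.00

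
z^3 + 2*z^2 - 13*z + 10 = (z - 2)*(z - 1)*(z + 5)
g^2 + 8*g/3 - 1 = (g - 1/3)*(g + 3)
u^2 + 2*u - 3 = (u - 1)*(u + 3)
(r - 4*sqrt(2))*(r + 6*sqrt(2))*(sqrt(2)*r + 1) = sqrt(2)*r^3 + 5*r^2 - 46*sqrt(2)*r - 48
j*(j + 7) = j^2 + 7*j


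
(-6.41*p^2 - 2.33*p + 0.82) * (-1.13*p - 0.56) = 7.2433*p^3 + 6.2225*p^2 + 0.3782*p - 0.4592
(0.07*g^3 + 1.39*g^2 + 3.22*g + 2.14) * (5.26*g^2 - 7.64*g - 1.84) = 0.3682*g^5 + 6.7766*g^4 + 6.1888*g^3 - 15.902*g^2 - 22.2744*g - 3.9376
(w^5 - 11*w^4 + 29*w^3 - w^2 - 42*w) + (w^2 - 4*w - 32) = w^5 - 11*w^4 + 29*w^3 - 46*w - 32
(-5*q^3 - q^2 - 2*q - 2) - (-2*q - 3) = -5*q^3 - q^2 + 1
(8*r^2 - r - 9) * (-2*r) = -16*r^3 + 2*r^2 + 18*r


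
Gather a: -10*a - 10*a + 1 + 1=2 - 20*a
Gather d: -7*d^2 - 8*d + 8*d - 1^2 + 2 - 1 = -7*d^2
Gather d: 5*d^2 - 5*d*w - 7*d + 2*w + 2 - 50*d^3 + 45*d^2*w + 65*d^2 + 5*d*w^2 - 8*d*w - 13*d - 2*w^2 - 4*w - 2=-50*d^3 + d^2*(45*w + 70) + d*(5*w^2 - 13*w - 20) - 2*w^2 - 2*w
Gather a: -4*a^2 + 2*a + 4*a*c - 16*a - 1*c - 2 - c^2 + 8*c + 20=-4*a^2 + a*(4*c - 14) - c^2 + 7*c + 18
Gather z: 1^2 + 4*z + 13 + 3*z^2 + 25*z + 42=3*z^2 + 29*z + 56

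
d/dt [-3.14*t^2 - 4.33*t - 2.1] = -6.28*t - 4.33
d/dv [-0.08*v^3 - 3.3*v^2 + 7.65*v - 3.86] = -0.24*v^2 - 6.6*v + 7.65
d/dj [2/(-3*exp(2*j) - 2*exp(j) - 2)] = (12*exp(j) + 4)*exp(j)/(3*exp(2*j) + 2*exp(j) + 2)^2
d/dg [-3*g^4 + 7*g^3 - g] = -12*g^3 + 21*g^2 - 1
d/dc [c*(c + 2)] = 2*c + 2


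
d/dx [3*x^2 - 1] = 6*x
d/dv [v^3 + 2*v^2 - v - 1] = 3*v^2 + 4*v - 1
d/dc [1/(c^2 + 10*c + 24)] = 2*(-c - 5)/(c^2 + 10*c + 24)^2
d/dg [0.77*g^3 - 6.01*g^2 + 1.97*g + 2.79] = 2.31*g^2 - 12.02*g + 1.97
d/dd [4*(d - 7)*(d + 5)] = 8*d - 8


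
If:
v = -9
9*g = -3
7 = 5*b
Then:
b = 7/5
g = -1/3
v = -9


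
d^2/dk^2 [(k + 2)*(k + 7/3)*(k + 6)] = 6*k + 62/3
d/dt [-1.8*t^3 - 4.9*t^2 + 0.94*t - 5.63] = -5.4*t^2 - 9.8*t + 0.94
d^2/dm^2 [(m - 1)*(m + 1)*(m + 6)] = 6*m + 12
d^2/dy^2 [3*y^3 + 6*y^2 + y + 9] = 18*y + 12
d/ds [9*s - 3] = 9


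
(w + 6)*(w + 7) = w^2 + 13*w + 42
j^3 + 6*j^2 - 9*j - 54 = (j - 3)*(j + 3)*(j + 6)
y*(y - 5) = y^2 - 5*y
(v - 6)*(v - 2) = v^2 - 8*v + 12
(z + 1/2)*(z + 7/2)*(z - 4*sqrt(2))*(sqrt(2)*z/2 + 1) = sqrt(2)*z^4/2 - 3*z^3 + 2*sqrt(2)*z^3 - 12*z^2 - 25*sqrt(2)*z^2/8 - 16*sqrt(2)*z - 21*z/4 - 7*sqrt(2)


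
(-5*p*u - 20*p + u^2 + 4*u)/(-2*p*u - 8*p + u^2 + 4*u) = (5*p - u)/(2*p - u)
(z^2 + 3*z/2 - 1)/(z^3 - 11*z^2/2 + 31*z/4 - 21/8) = 4*(z + 2)/(4*z^2 - 20*z + 21)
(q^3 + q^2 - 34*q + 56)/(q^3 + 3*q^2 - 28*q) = (q - 2)/q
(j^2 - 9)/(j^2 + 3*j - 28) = (j^2 - 9)/(j^2 + 3*j - 28)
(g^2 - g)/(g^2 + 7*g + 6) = g*(g - 1)/(g^2 + 7*g + 6)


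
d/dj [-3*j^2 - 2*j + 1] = -6*j - 2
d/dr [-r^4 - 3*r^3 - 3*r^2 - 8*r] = -4*r^3 - 9*r^2 - 6*r - 8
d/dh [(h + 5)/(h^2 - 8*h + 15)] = (h^2 - 8*h - 2*(h - 4)*(h + 5) + 15)/(h^2 - 8*h + 15)^2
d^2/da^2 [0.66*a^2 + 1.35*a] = 1.32000000000000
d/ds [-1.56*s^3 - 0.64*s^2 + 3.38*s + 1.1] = -4.68*s^2 - 1.28*s + 3.38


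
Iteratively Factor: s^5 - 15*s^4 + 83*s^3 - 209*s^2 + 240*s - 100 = (s - 2)*(s^4 - 13*s^3 + 57*s^2 - 95*s + 50) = (s - 5)*(s - 2)*(s^3 - 8*s^2 + 17*s - 10) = (s - 5)*(s - 2)*(s - 1)*(s^2 - 7*s + 10) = (s - 5)*(s - 2)^2*(s - 1)*(s - 5)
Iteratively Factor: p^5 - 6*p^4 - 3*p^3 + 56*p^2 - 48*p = (p + 3)*(p^4 - 9*p^3 + 24*p^2 - 16*p) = (p - 4)*(p + 3)*(p^3 - 5*p^2 + 4*p) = p*(p - 4)*(p + 3)*(p^2 - 5*p + 4) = p*(p - 4)*(p - 1)*(p + 3)*(p - 4)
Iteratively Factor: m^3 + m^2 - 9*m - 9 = (m + 1)*(m^2 - 9) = (m + 1)*(m + 3)*(m - 3)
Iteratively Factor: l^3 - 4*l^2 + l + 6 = (l + 1)*(l^2 - 5*l + 6) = (l - 2)*(l + 1)*(l - 3)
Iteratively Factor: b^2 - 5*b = (b)*(b - 5)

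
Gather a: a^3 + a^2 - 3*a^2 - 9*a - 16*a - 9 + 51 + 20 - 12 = a^3 - 2*a^2 - 25*a + 50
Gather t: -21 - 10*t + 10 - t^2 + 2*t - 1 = -t^2 - 8*t - 12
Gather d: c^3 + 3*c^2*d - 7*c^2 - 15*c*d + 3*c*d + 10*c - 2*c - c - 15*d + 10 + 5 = c^3 - 7*c^2 + 7*c + d*(3*c^2 - 12*c - 15) + 15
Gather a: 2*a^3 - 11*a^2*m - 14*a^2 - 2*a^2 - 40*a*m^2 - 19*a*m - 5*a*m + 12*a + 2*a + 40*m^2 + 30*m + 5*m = 2*a^3 + a^2*(-11*m - 16) + a*(-40*m^2 - 24*m + 14) + 40*m^2 + 35*m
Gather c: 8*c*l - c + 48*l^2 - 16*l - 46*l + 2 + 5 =c*(8*l - 1) + 48*l^2 - 62*l + 7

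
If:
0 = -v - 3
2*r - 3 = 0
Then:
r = 3/2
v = -3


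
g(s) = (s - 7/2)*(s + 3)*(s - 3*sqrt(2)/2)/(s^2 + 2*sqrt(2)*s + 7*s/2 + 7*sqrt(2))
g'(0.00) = -2.39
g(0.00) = 2.25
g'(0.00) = -2.39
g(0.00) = 2.25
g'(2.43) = -0.12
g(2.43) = -0.06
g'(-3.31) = -845.04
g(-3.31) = 125.31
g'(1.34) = -0.71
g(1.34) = 0.36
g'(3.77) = 0.26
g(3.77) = 0.06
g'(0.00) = -2.39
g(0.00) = 2.25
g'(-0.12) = -2.66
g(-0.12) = 2.55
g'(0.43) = -1.65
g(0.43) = 1.39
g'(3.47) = 0.20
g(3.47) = -0.00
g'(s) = (s - 7/2)*(s + 3)*(s - 3*sqrt(2)/2)*(-2*s - 7/2 - 2*sqrt(2))/(s^2 + 2*sqrt(2)*s + 7*s/2 + 7*sqrt(2))^2 + (s - 7/2)*(s + 3)/(s^2 + 2*sqrt(2)*s + 7*s/2 + 7*sqrt(2)) + (s - 7/2)*(s - 3*sqrt(2)/2)/(s^2 + 2*sqrt(2)*s + 7*s/2 + 7*sqrt(2)) + (s + 3)*(s - 3*sqrt(2)/2)/(s^2 + 2*sqrt(2)*s + 7*s/2 + 7*sqrt(2))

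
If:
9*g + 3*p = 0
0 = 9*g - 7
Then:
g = 7/9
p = -7/3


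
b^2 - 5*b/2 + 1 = (b - 2)*(b - 1/2)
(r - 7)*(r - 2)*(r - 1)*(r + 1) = r^4 - 9*r^3 + 13*r^2 + 9*r - 14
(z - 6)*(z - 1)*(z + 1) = z^3 - 6*z^2 - z + 6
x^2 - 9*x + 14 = (x - 7)*(x - 2)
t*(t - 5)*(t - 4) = t^3 - 9*t^2 + 20*t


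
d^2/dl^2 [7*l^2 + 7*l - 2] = 14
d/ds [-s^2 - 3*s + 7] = -2*s - 3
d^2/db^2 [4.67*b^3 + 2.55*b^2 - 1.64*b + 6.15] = 28.02*b + 5.1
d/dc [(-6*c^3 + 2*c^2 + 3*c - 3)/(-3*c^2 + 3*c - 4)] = (18*c^4 - 36*c^3 + 87*c^2 - 34*c - 3)/(9*c^4 - 18*c^3 + 33*c^2 - 24*c + 16)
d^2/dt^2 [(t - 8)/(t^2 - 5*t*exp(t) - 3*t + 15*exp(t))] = (2*(t - 8)*(5*t*exp(t) - 2*t - 10*exp(t) + 3)^2 + (t^2 - 5*t*exp(t) - 3*t + 15*exp(t))*(10*t*exp(t) - 4*t - (t - 8)*(-5*t*exp(t) + 5*exp(t) + 2) - 20*exp(t) + 6))/(t^2 - 5*t*exp(t) - 3*t + 15*exp(t))^3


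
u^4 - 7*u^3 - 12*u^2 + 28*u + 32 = (u - 8)*(u - 2)*(u + 1)*(u + 2)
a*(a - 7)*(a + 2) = a^3 - 5*a^2 - 14*a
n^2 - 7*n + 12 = (n - 4)*(n - 3)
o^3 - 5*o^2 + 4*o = o*(o - 4)*(o - 1)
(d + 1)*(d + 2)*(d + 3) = d^3 + 6*d^2 + 11*d + 6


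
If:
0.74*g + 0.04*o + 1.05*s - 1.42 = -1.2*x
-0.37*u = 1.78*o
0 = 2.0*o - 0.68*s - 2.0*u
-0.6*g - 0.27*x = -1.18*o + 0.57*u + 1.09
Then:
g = -0.698330735307189*x - 1.02489166170607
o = 0.121123243592374 - 0.0379888528377867*x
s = 2.07007133325599 - 0.649253049294446*x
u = 0.182757183922325*x - 0.582701009714664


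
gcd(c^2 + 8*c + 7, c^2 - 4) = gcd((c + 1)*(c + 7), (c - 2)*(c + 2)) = 1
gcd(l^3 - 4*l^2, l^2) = l^2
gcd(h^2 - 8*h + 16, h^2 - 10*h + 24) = h - 4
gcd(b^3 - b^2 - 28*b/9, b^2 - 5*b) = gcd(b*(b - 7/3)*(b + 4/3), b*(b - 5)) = b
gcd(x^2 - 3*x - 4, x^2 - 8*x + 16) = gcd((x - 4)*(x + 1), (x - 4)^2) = x - 4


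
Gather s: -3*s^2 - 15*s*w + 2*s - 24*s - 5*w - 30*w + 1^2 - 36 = -3*s^2 + s*(-15*w - 22) - 35*w - 35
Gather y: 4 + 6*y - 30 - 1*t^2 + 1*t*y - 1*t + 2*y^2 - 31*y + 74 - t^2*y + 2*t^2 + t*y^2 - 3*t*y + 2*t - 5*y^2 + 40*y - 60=t^2 + t + y^2*(t - 3) + y*(-t^2 - 2*t + 15) - 12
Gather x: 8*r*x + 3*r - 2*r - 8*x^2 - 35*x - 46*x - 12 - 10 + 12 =r - 8*x^2 + x*(8*r - 81) - 10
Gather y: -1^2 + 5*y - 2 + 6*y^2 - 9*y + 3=6*y^2 - 4*y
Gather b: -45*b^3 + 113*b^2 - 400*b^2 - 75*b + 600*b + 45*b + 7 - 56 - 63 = -45*b^3 - 287*b^2 + 570*b - 112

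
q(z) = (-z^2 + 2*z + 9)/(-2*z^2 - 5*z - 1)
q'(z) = (2 - 2*z)/(-2*z^2 - 5*z - 1) + (4*z + 5)*(-z^2 + 2*z + 9)/(-2*z^2 - 5*z - 1)^2 = (9*z^2 + 38*z + 43)/(4*z^4 + 20*z^3 + 29*z^2 + 10*z + 1)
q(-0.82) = 3.81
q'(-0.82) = 5.81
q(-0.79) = 3.99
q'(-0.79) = 6.42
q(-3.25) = 1.37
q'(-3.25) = 0.42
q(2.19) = -0.40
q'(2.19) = 0.37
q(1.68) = -0.63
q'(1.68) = 0.58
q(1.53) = -0.73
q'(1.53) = 0.69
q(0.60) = -2.08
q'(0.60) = 3.10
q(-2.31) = 7.82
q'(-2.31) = 217.30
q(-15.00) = 0.65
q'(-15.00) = 0.01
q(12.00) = 0.32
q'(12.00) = 0.01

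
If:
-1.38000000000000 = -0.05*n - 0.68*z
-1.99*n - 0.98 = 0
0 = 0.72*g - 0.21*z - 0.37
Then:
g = 1.12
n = -0.49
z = 2.07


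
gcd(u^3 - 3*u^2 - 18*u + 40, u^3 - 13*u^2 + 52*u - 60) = u^2 - 7*u + 10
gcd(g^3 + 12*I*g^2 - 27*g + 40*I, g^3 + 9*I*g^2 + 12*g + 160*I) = g^2 + 13*I*g - 40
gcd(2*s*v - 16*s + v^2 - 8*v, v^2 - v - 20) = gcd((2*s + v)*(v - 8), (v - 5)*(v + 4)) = 1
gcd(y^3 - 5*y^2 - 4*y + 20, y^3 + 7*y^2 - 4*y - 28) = y^2 - 4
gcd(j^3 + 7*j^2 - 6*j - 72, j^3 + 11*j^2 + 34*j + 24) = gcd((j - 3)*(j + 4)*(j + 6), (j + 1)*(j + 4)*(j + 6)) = j^2 + 10*j + 24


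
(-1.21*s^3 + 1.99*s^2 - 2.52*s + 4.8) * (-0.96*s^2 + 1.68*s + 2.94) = 1.1616*s^5 - 3.9432*s^4 + 2.205*s^3 - 2.991*s^2 + 0.6552*s + 14.112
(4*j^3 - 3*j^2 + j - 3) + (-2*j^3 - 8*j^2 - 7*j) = 2*j^3 - 11*j^2 - 6*j - 3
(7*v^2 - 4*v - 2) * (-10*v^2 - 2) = -70*v^4 + 40*v^3 + 6*v^2 + 8*v + 4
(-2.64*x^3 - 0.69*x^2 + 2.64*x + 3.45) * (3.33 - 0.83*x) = 2.1912*x^4 - 8.2185*x^3 - 4.4889*x^2 + 5.9277*x + 11.4885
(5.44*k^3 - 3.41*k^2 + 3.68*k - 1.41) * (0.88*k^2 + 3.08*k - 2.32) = 4.7872*k^5 + 13.7544*k^4 - 19.8852*k^3 + 18.0048*k^2 - 12.8804*k + 3.2712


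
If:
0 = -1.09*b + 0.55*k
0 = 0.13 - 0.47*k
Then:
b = 0.14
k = 0.28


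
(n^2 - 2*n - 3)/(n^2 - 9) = (n + 1)/(n + 3)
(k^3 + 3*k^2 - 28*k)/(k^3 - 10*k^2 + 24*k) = (k + 7)/(k - 6)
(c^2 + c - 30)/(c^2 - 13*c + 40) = (c + 6)/(c - 8)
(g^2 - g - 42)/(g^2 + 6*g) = (g - 7)/g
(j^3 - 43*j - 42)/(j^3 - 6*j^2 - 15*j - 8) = (j^2 - j - 42)/(j^2 - 7*j - 8)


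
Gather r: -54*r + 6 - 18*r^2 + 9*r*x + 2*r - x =-18*r^2 + r*(9*x - 52) - x + 6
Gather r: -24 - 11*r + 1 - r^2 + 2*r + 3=-r^2 - 9*r - 20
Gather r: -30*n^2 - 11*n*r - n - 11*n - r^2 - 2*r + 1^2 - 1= -30*n^2 - 12*n - r^2 + r*(-11*n - 2)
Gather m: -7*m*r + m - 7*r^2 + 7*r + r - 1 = m*(1 - 7*r) - 7*r^2 + 8*r - 1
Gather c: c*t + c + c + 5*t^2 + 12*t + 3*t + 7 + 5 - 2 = c*(t + 2) + 5*t^2 + 15*t + 10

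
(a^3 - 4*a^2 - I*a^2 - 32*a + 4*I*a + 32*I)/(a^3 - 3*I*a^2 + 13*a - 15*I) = (a^2 - 4*a - 32)/(a^2 - 2*I*a + 15)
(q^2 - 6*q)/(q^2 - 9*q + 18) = q/(q - 3)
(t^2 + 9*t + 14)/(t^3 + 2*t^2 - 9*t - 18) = (t + 7)/(t^2 - 9)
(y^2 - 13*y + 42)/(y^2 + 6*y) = (y^2 - 13*y + 42)/(y*(y + 6))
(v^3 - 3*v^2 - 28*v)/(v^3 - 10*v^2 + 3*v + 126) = v*(v + 4)/(v^2 - 3*v - 18)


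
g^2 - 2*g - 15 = (g - 5)*(g + 3)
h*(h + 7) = h^2 + 7*h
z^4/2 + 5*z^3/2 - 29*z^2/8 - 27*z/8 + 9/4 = (z/2 + 1/2)*(z - 3/2)*(z - 1/2)*(z + 6)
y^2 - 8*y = y*(y - 8)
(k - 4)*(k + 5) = k^2 + k - 20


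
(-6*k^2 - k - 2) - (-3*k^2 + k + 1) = -3*k^2 - 2*k - 3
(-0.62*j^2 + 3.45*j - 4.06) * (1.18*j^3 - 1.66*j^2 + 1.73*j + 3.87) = -0.7316*j^5 + 5.1002*j^4 - 11.5904*j^3 + 10.3087*j^2 + 6.3277*j - 15.7122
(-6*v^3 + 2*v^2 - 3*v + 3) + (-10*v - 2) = -6*v^3 + 2*v^2 - 13*v + 1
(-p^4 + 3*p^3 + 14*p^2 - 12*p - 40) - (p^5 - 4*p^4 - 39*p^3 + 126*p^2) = -p^5 + 3*p^4 + 42*p^3 - 112*p^2 - 12*p - 40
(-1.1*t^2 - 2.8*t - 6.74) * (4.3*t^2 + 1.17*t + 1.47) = -4.73*t^4 - 13.327*t^3 - 33.875*t^2 - 12.0018*t - 9.9078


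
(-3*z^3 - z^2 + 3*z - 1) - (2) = -3*z^3 - z^2 + 3*z - 3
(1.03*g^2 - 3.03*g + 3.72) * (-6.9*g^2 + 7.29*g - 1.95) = -7.107*g^4 + 28.4157*g^3 - 49.7652*g^2 + 33.0273*g - 7.254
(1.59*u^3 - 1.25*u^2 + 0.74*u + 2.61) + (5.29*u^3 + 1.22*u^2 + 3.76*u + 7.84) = 6.88*u^3 - 0.03*u^2 + 4.5*u + 10.45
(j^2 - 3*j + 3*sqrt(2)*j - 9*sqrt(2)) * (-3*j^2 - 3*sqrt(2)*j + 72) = -3*j^4 - 12*sqrt(2)*j^3 + 9*j^3 + 36*sqrt(2)*j^2 + 54*j^2 - 162*j + 216*sqrt(2)*j - 648*sqrt(2)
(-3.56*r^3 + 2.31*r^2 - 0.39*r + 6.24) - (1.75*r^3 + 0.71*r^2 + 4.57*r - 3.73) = -5.31*r^3 + 1.6*r^2 - 4.96*r + 9.97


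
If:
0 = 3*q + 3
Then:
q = -1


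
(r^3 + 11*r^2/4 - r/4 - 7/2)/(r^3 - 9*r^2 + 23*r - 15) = (4*r^2 + 15*r + 14)/(4*(r^2 - 8*r + 15))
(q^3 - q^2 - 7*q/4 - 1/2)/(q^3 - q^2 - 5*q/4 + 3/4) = (4*q^3 - 4*q^2 - 7*q - 2)/(4*q^3 - 4*q^2 - 5*q + 3)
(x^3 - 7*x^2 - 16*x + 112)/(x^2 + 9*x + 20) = (x^2 - 11*x + 28)/(x + 5)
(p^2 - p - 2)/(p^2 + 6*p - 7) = (p^2 - p - 2)/(p^2 + 6*p - 7)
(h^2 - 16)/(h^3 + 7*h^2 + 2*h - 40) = (h - 4)/(h^2 + 3*h - 10)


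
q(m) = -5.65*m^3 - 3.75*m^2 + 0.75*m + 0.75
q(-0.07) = 0.68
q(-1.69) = 16.04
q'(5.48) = -549.37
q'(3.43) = -224.39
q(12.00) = -10293.45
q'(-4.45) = -301.53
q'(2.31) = -107.02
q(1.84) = -45.76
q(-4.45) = 421.04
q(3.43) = -268.79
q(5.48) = -1037.56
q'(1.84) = -70.44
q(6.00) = -1350.15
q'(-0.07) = 1.19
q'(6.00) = -654.45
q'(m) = -16.95*m^2 - 7.5*m + 0.75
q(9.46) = -5110.99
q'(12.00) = -2530.05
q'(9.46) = -1587.08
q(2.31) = -87.17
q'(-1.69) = -34.99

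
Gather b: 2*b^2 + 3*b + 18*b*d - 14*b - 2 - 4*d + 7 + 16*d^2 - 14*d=2*b^2 + b*(18*d - 11) + 16*d^2 - 18*d + 5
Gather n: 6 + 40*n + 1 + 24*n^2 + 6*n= 24*n^2 + 46*n + 7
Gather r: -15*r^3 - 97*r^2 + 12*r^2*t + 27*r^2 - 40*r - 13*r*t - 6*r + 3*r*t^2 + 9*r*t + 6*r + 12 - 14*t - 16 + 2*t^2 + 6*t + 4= -15*r^3 + r^2*(12*t - 70) + r*(3*t^2 - 4*t - 40) + 2*t^2 - 8*t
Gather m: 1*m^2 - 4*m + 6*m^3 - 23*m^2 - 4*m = 6*m^3 - 22*m^2 - 8*m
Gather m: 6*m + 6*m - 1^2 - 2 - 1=12*m - 4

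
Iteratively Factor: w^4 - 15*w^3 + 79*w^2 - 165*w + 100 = (w - 1)*(w^3 - 14*w^2 + 65*w - 100) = (w - 4)*(w - 1)*(w^2 - 10*w + 25) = (w - 5)*(w - 4)*(w - 1)*(w - 5)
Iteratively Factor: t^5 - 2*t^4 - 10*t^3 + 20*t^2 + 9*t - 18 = (t + 1)*(t^4 - 3*t^3 - 7*t^2 + 27*t - 18) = (t + 1)*(t + 3)*(t^3 - 6*t^2 + 11*t - 6) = (t - 3)*(t + 1)*(t + 3)*(t^2 - 3*t + 2) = (t - 3)*(t - 2)*(t + 1)*(t + 3)*(t - 1)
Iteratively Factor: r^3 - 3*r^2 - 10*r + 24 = (r - 4)*(r^2 + r - 6) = (r - 4)*(r + 3)*(r - 2)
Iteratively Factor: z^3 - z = (z)*(z^2 - 1) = z*(z + 1)*(z - 1)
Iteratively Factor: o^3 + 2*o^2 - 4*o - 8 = (o - 2)*(o^2 + 4*o + 4) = (o - 2)*(o + 2)*(o + 2)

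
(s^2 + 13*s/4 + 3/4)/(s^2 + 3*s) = (s + 1/4)/s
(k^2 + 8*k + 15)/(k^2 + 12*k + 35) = (k + 3)/(k + 7)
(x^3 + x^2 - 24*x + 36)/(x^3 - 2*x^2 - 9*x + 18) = (x + 6)/(x + 3)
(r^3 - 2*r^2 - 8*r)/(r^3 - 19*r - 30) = r*(r - 4)/(r^2 - 2*r - 15)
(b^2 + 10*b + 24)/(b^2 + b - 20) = (b^2 + 10*b + 24)/(b^2 + b - 20)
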